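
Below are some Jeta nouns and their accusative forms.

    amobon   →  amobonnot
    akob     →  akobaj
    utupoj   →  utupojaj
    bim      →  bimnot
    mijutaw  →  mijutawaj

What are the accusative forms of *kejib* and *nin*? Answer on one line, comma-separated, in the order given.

kejibaj, ninnot

Looking at the final consonant of each stem: -not when the stem ends in a nasal (*amobon*, *bim*); -aj when the stem ends in a non-nasal consonant (*akob*, *utupoj*, *mijutaw*).
The final consonant of *kejib* is /b/, which is non-nasal, so the suffix is -aj, giving *kejibaj*.
*nin* — final consonant /n/ (a nasal) → -not → *ninnot*.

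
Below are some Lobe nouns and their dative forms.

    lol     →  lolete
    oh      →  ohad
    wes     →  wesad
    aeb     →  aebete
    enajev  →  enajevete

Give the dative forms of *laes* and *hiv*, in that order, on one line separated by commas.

laesad, hivete

Looking at the final consonant of each stem: -ad when the stem ends in a voiceless consonant (*oh*, *wes*); -ete when the stem ends in a voiced consonant (*lol*, *aeb*, *enajev*).
*laes* — final consonant /s/ (voiceless) → -ad → *laesad*.
*hiv*: final consonant = /v/, voiced → -ete → *hivete*.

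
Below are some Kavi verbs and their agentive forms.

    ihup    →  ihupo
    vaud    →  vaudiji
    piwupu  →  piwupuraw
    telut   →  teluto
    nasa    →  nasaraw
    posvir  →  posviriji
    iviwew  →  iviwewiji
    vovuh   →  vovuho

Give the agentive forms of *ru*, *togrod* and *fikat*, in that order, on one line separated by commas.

ruraw, togrodiji, fikato

The suffix is conditioned by the final sound: -o when the stem ends in a voiceless consonant (*ihup*, *telut*, *vovuh*); -iji when the stem ends in a voiced consonant (*vaud*, *posvir*, *iviwew*); -raw when the stem ends in a vowel (*piwupu*, *nasa*).
The final sound of *ru* is /u/, which is a vowel, so the suffix is -raw, giving *ruraw*.
*togrod*: final sound = /d/, a voiced consonant → -iji → *togrodiji*.
The final sound of *fikat* is /t/, which is a voiceless consonant, so the suffix is -o, giving *fikato*.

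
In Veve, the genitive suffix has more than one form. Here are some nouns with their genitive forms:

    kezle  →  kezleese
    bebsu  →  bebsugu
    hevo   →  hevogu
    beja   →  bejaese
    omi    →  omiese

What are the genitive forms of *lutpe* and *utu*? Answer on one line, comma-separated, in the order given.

lutpeese, utugu

Looking at the last vowel of each stem: -gu when the last vowel of the stem is a rounded vowel (*bebsu*, *hevo*); -ese when the last vowel of the stem is an unrounded vowel (*kezle*, *beja*, *omi*).
*lutpe*: last vowel = /e/, an unrounded vowel → -ese → *lutpeese*.
*utu*: last vowel = /u/, a rounded vowel → -gu → *utugu*.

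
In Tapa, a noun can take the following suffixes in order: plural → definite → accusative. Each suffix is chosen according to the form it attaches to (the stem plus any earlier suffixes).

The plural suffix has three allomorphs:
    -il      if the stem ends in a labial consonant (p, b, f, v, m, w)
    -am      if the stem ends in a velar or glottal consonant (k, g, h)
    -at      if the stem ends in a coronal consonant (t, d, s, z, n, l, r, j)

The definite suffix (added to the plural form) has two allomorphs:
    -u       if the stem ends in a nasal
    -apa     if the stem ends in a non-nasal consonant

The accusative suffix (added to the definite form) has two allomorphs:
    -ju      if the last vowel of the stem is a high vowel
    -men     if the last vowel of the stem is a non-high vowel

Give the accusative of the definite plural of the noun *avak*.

*avak* — final consonant /k/ (velar/glottal) → -am → *avakam*.
The plural form *avakam*: final consonant = /m/, a nasal → -u → *avakamu*.
The last vowel of the definite form *avakamu* is /u/, which is a high vowel, so the accusative suffix is -ju, giving *avakamuju*.

avakamuju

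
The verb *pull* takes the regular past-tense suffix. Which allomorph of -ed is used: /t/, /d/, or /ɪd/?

/d/

The stem *pull* ends in a voiced sound other than /d/.
The -ed suffix is realized as /ɪd/ after /t, d/; as /t/ after other voiceless consonants; and as /d/ after other voiced sounds.
So -ed on *pull* is pronounced /d/.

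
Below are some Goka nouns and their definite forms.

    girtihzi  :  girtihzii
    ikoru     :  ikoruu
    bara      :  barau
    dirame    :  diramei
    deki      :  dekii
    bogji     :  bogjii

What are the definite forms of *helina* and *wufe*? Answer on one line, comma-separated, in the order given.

helinau, wufei

The suffix is conditioned by the last vowel: -i when the last vowel of the stem is a front vowel (*girtihzi*, *dirame*, *deki*, *bogji*); -u when the last vowel of the stem is a back vowel (*ikoru*, *bara*).
The last vowel of *helina* is /a/, which is a back vowel, so the suffix is -u, giving *helinau*.
*wufe* — last vowel /e/ (a front vowel) → -i → *wufei*.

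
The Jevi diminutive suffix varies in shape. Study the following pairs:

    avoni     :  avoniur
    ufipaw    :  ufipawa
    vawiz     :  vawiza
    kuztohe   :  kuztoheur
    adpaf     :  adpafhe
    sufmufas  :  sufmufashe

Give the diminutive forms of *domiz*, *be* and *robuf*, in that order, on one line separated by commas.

domiza, beur, robufhe

Looking at the final sound of each stem: -he when the stem ends in a voiceless consonant (*adpaf*, *sufmufas*); -a when the stem ends in a voiced consonant (*ufipaw*, *vawiz*); -ur when the stem ends in a vowel (*avoni*, *kuztohe*).
*domiz*: final sound = /z/, a voiced consonant → -a → *domiza*.
*be*: final sound = /e/, a vowel → -ur → *beur*.
Since the final sound of *robuf* is /f/ (a voiceless consonant), it takes -he, giving *robufhe*.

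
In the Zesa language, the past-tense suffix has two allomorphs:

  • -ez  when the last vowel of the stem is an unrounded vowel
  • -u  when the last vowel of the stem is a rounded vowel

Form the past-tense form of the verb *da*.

daez

*da*: last vowel = /a/, an unrounded vowel → -ez → *daez*.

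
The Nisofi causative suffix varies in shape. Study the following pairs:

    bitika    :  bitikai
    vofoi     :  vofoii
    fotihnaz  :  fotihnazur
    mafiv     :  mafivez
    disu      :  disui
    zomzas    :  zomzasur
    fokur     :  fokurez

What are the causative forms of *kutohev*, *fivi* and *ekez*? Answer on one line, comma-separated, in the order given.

The suffix is conditioned by the final sound: -ur when the stem ends in a sibilant (*fotihnaz*, *zomzas*); -ez when the stem ends in a non-sibilant consonant (*mafiv*, *fokur*); -i when the stem ends in a vowel (*bitika*, *vofoi*, *disu*).
Since the final sound of *kutohev* is /v/ (a non-sibilant consonant), it takes -ez, giving *kutohevez*.
*fivi* — final sound /i/ (a vowel) → -i → *fivii*.
*ekez*: final sound = /z/, a sibilant → -ur → *ekezur*.

kutohevez, fivii, ekezur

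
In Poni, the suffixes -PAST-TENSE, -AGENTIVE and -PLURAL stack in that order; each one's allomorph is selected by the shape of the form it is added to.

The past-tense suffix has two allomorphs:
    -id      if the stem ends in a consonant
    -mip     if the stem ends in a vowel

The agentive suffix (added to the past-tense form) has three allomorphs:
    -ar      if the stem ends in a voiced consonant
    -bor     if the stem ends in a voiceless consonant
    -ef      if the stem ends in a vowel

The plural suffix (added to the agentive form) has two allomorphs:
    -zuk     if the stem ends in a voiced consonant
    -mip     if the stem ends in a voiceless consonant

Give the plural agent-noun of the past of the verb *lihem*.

*lihem* — final sound /m/ (a consonant) → -id → *lihemid*.
Since the final sound of the past-tense form *lihemid* is /d/ (a voiced consonant), it takes -ar, giving *lihemidar*.
Since the final consonant of the agentive form *lihemidar* is /r/ (voiced), it takes -zuk, giving *lihemidarzuk*.

lihemidarzuk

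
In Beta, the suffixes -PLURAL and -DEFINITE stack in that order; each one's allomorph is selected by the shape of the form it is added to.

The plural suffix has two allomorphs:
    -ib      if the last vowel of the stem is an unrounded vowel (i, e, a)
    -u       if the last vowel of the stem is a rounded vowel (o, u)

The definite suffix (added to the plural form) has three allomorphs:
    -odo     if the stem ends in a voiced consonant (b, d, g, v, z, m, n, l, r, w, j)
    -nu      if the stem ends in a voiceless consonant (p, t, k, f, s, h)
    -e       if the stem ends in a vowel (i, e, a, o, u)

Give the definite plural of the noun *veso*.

*veso* — last vowel /o/ (a rounded vowel) → -u → *vesou*.
The final sound of the plural form *vesou* is /u/, which is a vowel, so the definite suffix is -e, giving *vesoue*.

vesoue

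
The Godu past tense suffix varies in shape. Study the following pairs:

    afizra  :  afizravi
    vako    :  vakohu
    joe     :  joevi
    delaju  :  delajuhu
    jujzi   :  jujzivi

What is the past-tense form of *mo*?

mohu

The alternation tracks the last vowel of the stem — -hu when the last vowel of the stem is a rounded vowel (*vako*, *delaju*); -vi when the last vowel of the stem is an unrounded vowel (*afizra*, *joe*, *jujzi*).
The last vowel of *mo* is /o/, which is a rounded vowel, so the suffix is -hu, giving *mohu*.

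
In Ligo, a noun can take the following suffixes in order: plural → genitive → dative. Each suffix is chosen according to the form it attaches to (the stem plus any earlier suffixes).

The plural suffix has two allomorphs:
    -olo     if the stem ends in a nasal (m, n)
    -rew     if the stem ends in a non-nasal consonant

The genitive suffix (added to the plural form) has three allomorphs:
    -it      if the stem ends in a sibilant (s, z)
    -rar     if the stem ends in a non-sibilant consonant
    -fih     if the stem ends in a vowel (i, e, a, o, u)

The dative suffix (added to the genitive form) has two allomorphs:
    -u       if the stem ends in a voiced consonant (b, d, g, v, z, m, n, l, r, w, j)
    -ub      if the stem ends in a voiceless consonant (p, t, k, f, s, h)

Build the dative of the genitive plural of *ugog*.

The final consonant of *ugog* is /g/, which is non-nasal, so the plural suffix is -rew, giving *ugogrew*.
The plural form *ugogrew*: final sound = /w/, a non-sibilant consonant → -rar → *ugogrewrar*.
The genitive form *ugogrewrar*: final consonant = /r/, voiced → -u → *ugogrewraru*.

ugogrewraru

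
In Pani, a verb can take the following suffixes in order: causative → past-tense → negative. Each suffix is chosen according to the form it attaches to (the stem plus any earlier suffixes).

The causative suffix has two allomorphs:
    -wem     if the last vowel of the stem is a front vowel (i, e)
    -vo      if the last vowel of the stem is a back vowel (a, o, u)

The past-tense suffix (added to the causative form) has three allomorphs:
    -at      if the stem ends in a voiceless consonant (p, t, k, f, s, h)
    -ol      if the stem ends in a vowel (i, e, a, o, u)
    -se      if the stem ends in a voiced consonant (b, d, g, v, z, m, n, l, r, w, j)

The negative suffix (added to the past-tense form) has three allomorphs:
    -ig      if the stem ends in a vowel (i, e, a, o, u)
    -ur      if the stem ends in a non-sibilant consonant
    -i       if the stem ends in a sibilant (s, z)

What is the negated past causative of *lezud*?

lezudvoolur

*lezud* — last vowel /u/ (a back vowel) → -vo → *lezudvo*.
The final sound of the causative form *lezudvo* is /o/, which is a vowel, so the past-tense suffix is -ol, giving *lezudvool*.
Since the final sound of the past-tense form *lezudvool* is /l/ (a non-sibilant consonant), it takes -ur, giving *lezudvoolur*.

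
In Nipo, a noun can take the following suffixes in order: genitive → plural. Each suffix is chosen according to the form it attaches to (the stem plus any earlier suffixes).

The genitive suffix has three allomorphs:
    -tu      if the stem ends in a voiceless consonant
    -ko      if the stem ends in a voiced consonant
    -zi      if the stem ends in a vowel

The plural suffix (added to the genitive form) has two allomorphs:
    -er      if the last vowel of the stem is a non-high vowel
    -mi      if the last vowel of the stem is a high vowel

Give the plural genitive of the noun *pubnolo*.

pubnolozimi

*pubnolo*: final sound = /o/, a vowel → -zi → *pubnolozi*.
The last vowel of the genitive form *pubnolozi* is /i/, which is a high vowel, so the plural suffix is -mi, giving *pubnolozimi*.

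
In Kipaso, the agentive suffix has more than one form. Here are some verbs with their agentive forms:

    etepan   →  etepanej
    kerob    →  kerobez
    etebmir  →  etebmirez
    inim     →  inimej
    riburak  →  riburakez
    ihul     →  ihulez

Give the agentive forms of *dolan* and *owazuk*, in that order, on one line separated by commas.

dolanej, owazukez

The alternation tracks the final consonant of the stem — -ej when the stem ends in a nasal (*etepan*, *inim*); -ez when the stem ends in a non-nasal consonant (*kerob*, *etebmir*, *riburak*, *ihul*).
The final consonant of *dolan* is /n/, which is a nasal, so the suffix is -ej, giving *dolanej*.
The final consonant of *owazuk* is /k/, which is non-nasal, so the suffix is -ez, giving *owazukez*.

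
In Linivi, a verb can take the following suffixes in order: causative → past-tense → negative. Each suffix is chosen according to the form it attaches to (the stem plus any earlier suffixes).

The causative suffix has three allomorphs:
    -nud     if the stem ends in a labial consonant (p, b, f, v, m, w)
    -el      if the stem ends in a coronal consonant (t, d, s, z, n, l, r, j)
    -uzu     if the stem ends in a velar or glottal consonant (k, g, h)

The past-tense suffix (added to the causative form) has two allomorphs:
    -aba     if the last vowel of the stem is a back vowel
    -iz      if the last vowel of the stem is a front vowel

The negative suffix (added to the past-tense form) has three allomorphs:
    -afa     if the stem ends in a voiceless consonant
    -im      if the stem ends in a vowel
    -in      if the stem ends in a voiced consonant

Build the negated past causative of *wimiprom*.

*wimiprom*: final consonant = /m/, labial → -nud → *wimipromnud*.
The causative form *wimipromnud*: last vowel = /u/, a back vowel → -aba → *wimipromnudaba*.
Since the final sound of the past-tense form *wimipromnudaba* is /a/ (a vowel), it takes -im, giving *wimipromnudabaim*.

wimipromnudabaim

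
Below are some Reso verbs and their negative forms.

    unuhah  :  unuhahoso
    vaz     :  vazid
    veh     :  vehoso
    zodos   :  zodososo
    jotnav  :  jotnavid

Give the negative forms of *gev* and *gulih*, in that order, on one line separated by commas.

gevid, gulihoso

The alternation tracks the final consonant of the stem — -oso when the stem ends in a voiceless consonant (*unuhah*, *veh*, *zodos*); -id when the stem ends in a voiced consonant (*vaz*, *jotnav*).
*gev*: final consonant = /v/, voiced → -id → *gevid*.
The final consonant of *gulih* is /h/, which is voiceless, so the suffix is -oso, giving *gulihoso*.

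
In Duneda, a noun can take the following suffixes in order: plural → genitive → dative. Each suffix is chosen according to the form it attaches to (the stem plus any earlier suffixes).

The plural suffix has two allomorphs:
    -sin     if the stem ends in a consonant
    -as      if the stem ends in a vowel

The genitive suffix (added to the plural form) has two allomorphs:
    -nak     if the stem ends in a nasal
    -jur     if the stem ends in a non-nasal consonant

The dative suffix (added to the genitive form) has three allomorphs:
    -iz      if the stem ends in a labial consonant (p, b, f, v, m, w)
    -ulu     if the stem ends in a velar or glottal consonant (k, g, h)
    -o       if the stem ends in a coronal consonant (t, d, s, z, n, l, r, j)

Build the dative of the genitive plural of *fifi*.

fifiasjuro

Since the final sound of *fifi* is /i/ (a vowel), it takes -as, giving *fifias*.
The plural form *fifias*: final consonant = /s/, non-nasal → -jur → *fifiasjur*.
The genitive form *fifiasjur*: final consonant = /r/, coronal → -o → *fifiasjuro*.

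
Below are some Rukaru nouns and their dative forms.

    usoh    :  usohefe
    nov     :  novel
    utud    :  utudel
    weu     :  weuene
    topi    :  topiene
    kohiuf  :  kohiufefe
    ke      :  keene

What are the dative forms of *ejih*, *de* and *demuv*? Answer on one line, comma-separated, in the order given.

ejihefe, deene, demuvel

The alternation tracks the final sound of the stem — -efe when the stem ends in a voiceless consonant (*usoh*, *kohiuf*); -el when the stem ends in a voiced consonant (*nov*, *utud*); -ene when the stem ends in a vowel (*weu*, *topi*, *ke*).
The final sound of *ejih* is /h/, which is a voiceless consonant, so the suffix is -efe, giving *ejihefe*.
*de*: final sound = /e/, a vowel → -ene → *deene*.
*demuv* — final sound /v/ (a voiced consonant) → -el → *demuvel*.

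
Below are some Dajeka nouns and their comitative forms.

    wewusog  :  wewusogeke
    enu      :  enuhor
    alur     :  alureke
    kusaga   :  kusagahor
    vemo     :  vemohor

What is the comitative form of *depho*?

dephohor

The suffix is conditioned by the final sound: -eke when the stem ends in a consonant (*wewusog*, *alur*); -hor when the stem ends in a vowel (*enu*, *kusaga*, *vemo*).
*depho*: final sound = /o/, a vowel → -hor → *dephohor*.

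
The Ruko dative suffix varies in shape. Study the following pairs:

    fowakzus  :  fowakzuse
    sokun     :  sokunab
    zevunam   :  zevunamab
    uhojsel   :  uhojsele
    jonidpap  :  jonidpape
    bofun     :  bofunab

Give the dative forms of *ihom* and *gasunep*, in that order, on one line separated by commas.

ihomab, gasunepe

The pattern is nasality of the final consonant: -ab when the stem ends in a nasal (*sokun*, *zevunam*, *bofun*); -e when the stem ends in a non-nasal consonant (*fowakzus*, *uhojsel*, *jonidpap*).
Since the final consonant of *ihom* is /m/ (a nasal), it takes -ab, giving *ihomab*.
*gasunep* — final consonant /p/ (non-nasal) → -e → *gasunepe*.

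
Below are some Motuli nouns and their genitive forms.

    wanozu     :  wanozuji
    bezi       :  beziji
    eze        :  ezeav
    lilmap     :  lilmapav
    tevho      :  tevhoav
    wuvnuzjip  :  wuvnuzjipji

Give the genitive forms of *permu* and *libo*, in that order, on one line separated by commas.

The alternation tracks the last vowel of the stem — -ji when the last vowel of the stem is a high vowel (*wanozu*, *bezi*, *wuvnuzjip*); -av when the last vowel of the stem is a non-high vowel (*eze*, *lilmap*, *tevho*).
*permu* — last vowel /u/ (a high vowel) → -ji → *permuji*.
*libo*: last vowel = /o/, a non-high vowel → -av → *liboav*.

permuji, liboav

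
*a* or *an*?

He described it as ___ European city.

a

The indefinite article is chosen by the initial *sound* of the following word, not its spelling.
*European* begins with the sound /jʊ/ (eu pronounced /jʊ/) — a consonant sound.
So the article is *a*: He described it as a European city.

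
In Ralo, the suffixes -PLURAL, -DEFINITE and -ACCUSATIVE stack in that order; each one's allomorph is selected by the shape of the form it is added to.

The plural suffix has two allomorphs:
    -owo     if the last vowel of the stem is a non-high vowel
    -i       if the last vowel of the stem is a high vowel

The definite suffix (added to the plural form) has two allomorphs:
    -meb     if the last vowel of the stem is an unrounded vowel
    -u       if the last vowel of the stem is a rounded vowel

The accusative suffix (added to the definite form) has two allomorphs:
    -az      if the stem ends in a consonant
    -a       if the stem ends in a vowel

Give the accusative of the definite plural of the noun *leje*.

*leje* — last vowel /e/ (a non-high vowel) → -owo → *lejeowo*.
The last vowel of the plural form *lejeowo* is /o/, which is a rounded vowel, so the definite suffix is -u, giving *lejeowou*.
The definite form *lejeowou*: final sound = /u/, a vowel → -a → *lejeowoua*.

lejeowoua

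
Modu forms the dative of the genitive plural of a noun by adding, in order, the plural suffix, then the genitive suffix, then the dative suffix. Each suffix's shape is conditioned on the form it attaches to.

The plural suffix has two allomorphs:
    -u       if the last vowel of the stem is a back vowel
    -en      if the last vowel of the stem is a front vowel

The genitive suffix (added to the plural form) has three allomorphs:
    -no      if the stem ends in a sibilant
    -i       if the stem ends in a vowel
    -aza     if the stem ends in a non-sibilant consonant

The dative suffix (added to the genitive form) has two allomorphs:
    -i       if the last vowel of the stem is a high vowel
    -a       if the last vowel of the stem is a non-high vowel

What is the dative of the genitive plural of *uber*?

uberenazaa

Since the last vowel of *uber* is /e/ (a front vowel), it takes -en, giving *uberen*.
Since the final sound of the plural form *uberen* is /n/ (a non-sibilant consonant), it takes -aza, giving *uberenaza*.
Since the last vowel of the genitive form *uberenaza* is /a/ (a non-high vowel), it takes -a, giving *uberenazaa*.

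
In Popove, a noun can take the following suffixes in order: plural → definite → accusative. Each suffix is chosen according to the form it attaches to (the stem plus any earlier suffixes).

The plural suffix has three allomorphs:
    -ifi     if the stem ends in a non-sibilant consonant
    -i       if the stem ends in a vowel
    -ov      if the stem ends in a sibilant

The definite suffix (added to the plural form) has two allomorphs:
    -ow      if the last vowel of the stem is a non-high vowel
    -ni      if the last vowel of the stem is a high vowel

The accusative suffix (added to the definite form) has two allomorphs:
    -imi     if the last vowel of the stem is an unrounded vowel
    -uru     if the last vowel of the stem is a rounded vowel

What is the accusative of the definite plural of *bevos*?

Since the final sound of *bevos* is /s/ (a sibilant), it takes -ov, giving *bevosov*.
The plural form *bevosov* — last vowel /o/ (a non-high vowel) → -ow → *bevosovow*.
The last vowel of the definite form *bevosovow* is /o/, which is a rounded vowel, so the accusative suffix is -uru, giving *bevosovowuru*.

bevosovowuru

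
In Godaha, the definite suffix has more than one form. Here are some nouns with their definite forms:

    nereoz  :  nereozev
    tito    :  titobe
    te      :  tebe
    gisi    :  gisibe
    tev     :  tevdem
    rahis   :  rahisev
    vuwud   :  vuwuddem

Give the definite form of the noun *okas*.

okasev

The pattern is sibilance of the final sound: -ev when the stem ends in a sibilant (*nereoz*, *rahis*); -dem when the stem ends in a non-sibilant consonant (*tev*, *vuwud*); -be when the stem ends in a vowel (*tito*, *te*, *gisi*).
Since the final sound of *okas* is /s/ (a sibilant), it takes -ev, giving *okasev*.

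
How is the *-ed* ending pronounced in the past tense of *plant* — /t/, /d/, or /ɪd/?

/ɪd/

The stem *plant* ends in /t/ or /d/.
The -ed suffix is realized as /ɪd/ after /t, d/; as /t/ after other voiceless consonants; and as /d/ after other voiced sounds.
So -ed on *plant* is pronounced /ɪd/.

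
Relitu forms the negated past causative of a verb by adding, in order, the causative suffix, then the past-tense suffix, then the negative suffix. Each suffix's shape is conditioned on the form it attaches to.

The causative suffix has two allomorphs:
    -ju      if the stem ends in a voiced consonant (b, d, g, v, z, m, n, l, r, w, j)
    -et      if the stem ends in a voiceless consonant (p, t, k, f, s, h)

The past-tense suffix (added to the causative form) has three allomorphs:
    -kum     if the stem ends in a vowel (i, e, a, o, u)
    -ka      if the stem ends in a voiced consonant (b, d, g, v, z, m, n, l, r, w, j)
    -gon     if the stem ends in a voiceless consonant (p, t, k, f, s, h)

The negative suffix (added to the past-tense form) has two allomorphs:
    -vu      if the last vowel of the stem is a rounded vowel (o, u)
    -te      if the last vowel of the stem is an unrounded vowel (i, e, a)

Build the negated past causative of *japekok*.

japekoketgonvu

Since the final consonant of *japekok* is /k/ (voiceless), it takes -et, giving *japekoket*.
The final sound of the causative form *japekoket* is /t/, which is a voiceless consonant, so the past-tense suffix is -gon, giving *japekoketgon*.
Since the last vowel of the past-tense form *japekoketgon* is /o/ (a rounded vowel), it takes -vu, giving *japekoketgonvu*.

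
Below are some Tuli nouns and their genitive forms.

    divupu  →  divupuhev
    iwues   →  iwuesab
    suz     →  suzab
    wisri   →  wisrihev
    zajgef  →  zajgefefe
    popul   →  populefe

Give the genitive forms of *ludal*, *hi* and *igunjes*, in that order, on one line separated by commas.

ludalefe, hihev, igunjesab

The suffix is conditioned by the final sound: -ab when the stem ends in a sibilant (*iwues*, *suz*); -efe when the stem ends in a non-sibilant consonant (*zajgef*, *popul*); -hev when the stem ends in a vowel (*divupu*, *wisri*).
The final sound of *ludal* is /l/, which is a non-sibilant consonant, so the suffix is -efe, giving *ludalefe*.
*hi*: final sound = /i/, a vowel → -hev → *hihev*.
Since the final sound of *igunjes* is /s/ (a sibilant), it takes -ab, giving *igunjesab*.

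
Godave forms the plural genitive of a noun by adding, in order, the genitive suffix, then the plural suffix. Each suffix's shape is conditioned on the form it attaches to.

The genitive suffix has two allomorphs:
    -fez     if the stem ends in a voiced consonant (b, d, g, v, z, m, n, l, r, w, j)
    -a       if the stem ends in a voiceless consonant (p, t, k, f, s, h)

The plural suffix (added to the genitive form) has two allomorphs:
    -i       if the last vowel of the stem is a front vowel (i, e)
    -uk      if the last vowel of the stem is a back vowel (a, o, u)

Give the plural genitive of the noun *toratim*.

toratimfezi

*toratim*: final consonant = /m/, voiced → -fez → *toratimfez*.
Since the last vowel of the genitive form *toratimfez* is /e/ (a front vowel), it takes -i, giving *toratimfezi*.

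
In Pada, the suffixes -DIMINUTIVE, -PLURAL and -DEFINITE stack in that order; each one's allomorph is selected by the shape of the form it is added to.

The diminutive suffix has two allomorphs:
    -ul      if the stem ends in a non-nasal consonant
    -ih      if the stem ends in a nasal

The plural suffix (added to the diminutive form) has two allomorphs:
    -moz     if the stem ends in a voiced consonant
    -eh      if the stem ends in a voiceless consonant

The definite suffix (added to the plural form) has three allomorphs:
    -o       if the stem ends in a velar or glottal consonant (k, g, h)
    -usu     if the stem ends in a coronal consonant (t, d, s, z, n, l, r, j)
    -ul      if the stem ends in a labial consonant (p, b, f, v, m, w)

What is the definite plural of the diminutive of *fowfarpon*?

Since the final consonant of *fowfarpon* is /n/ (a nasal), it takes -ih, giving *fowfarponih*.
The diminutive form *fowfarponih* — final consonant /h/ (voiceless) → -eh → *fowfarponiheh*.
The final consonant of the plural form *fowfarponiheh* is /h/, which is velar/glottal, so the definite suffix is -o, giving *fowfarponiheho*.

fowfarponiheho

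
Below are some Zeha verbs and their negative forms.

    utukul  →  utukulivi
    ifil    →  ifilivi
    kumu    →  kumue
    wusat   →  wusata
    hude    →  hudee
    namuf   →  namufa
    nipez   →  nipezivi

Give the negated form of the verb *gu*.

gue

The pattern is voicing of the final sound: -a when the stem ends in a voiceless consonant (*wusat*, *namuf*); -ivi when the stem ends in a voiced consonant (*utukul*, *ifil*, *nipez*); -e when the stem ends in a vowel (*kumu*, *hude*).
Since the final sound of *gu* is /u/ (a vowel), it takes -e, giving *gue*.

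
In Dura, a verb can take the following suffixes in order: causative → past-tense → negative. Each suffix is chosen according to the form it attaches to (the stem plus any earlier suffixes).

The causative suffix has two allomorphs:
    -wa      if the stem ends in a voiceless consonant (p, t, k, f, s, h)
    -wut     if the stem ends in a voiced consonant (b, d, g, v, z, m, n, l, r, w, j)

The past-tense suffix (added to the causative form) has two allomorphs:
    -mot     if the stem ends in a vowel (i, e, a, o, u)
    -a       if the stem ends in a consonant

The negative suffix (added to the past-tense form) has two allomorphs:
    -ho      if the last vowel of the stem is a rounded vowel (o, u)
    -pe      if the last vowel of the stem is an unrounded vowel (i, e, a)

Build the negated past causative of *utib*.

utibwutape

*utib*: final consonant = /b/, voiced → -wut → *utibwut*.
Since the final sound of the causative form *utibwut* is /t/ (a consonant), it takes -a, giving *utibwuta*.
The past-tense form *utibwuta* — last vowel /a/ (an unrounded vowel) → -pe → *utibwutape*.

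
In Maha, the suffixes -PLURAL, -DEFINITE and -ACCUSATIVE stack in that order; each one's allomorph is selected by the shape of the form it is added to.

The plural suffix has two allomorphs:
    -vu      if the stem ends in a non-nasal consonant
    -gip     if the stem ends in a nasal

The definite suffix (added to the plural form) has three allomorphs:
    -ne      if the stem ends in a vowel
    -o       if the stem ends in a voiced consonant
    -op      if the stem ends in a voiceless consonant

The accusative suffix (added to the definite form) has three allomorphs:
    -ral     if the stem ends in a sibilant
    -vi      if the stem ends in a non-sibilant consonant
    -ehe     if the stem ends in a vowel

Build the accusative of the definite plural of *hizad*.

hizadvuneehe

*hizad* — final consonant /d/ (non-nasal) → -vu → *hizadvu*.
Since the final sound of the plural form *hizadvu* is /u/ (a vowel), it takes -ne, giving *hizadvune*.
The final sound of the definite form *hizadvune* is /e/, which is a vowel, so the accusative suffix is -ehe, giving *hizadvuneehe*.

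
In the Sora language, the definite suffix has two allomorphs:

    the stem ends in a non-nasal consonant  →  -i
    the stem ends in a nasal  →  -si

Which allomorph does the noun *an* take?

-si

*an*: final consonant = /n/, a nasal → -si.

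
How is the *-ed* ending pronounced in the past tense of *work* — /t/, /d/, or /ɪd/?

/t/

The stem *work* ends in a voiceless consonant other than /t/.
The -ed suffix is realized as /ɪd/ after /t, d/; as /t/ after other voiceless consonants; and as /d/ after other voiced sounds.
So -ed on *work* is pronounced /t/.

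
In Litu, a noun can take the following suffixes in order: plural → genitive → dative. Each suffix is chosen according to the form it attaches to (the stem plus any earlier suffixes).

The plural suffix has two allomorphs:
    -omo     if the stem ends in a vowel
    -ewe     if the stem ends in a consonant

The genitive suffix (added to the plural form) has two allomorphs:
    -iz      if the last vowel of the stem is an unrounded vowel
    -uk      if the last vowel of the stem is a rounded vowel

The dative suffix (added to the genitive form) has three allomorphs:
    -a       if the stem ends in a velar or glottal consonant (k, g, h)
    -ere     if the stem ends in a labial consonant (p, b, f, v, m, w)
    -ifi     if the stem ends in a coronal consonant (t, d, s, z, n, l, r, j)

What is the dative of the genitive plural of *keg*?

The final sound of *keg* is /g/, which is a consonant, so the plural suffix is -ewe, giving *kegewe*.
The plural form *kegewe* — last vowel /e/ (an unrounded vowel) → -iz → *kegeweiz*.
The genitive form *kegeweiz* — final consonant /z/ (coronal) → -ifi → *kegeweizifi*.

kegeweizifi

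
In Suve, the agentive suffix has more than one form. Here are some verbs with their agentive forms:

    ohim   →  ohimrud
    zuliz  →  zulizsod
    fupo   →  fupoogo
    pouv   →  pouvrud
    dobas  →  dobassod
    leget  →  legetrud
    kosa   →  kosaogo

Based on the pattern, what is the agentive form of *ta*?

taogo

Looking at the final sound of each stem: -sod when the stem ends in a sibilant (*zuliz*, *dobas*); -rud when the stem ends in a non-sibilant consonant (*ohim*, *pouv*, *leget*); -ogo when the stem ends in a vowel (*fupo*, *kosa*).
Since the final sound of *ta* is /a/ (a vowel), it takes -ogo, giving *taogo*.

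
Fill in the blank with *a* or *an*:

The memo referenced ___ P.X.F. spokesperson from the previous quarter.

The indefinite article is chosen by the initial *sound* of the following word, not its spelling.
The initialism *P.X.F.* is read letter by letter; the first letter, P, is pronounced /piː/, which begins with a consonant sound.
So the article is *a*: The memo referenced a P.X.F. spokesperson from the previous quarter.

a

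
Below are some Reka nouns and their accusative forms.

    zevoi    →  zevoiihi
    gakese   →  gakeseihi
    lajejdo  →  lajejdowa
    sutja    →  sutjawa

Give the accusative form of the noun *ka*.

The alternation tracks the last vowel of the stem — -ihi when the last vowel of the stem is a front vowel (*zevoi*, *gakese*); -wa when the last vowel of the stem is a back vowel (*lajejdo*, *sutja*).
The last vowel of *ka* is /a/, which is a back vowel, so the suffix is -wa, giving *kawa*.

kawa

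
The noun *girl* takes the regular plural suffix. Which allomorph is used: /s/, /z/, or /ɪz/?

The stem *girl* ends in a voiced non-sibilant sound.
The plural suffix surfaces as /ɪz/ after sibilants, /s/ after other voiceless consonants, and /z/ after other voiced sounds.
So the plural -s on *girl* is pronounced /z/.

/z/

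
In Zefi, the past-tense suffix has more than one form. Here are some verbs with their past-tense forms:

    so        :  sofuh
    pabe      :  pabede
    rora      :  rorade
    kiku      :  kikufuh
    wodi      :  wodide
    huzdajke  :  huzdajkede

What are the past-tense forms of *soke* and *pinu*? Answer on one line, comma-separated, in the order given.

sokede, pinufuh

Looking at the last vowel of each stem: -fuh when the last vowel of the stem is a rounded vowel (*so*, *kiku*); -de when the last vowel of the stem is an unrounded vowel (*pabe*, *rora*, *wodi*, *huzdajke*).
*soke* — last vowel /e/ (an unrounded vowel) → -de → *sokede*.
*pinu* — last vowel /u/ (a rounded vowel) → -fuh → *pinufuh*.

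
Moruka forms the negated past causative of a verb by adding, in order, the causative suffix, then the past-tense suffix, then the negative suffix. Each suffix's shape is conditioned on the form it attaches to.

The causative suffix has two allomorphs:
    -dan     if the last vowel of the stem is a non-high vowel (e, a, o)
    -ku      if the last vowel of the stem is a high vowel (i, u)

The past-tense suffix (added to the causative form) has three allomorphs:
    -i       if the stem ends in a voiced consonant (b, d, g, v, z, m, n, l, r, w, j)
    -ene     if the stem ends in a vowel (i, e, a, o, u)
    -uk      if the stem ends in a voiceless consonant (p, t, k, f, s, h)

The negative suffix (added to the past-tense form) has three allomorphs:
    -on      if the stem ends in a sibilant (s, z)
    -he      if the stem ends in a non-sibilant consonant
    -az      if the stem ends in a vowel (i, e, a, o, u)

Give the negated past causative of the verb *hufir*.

The last vowel of *hufir* is /i/, which is a high vowel, so the causative suffix is -ku, giving *hufirku*.
The causative form *hufirku* — final sound /u/ (a vowel) → -ene → *hufirkuene*.
The final sound of the past-tense form *hufirkuene* is /e/, which is a vowel, so the negative suffix is -az, giving *hufirkueneaz*.

hufirkueneaz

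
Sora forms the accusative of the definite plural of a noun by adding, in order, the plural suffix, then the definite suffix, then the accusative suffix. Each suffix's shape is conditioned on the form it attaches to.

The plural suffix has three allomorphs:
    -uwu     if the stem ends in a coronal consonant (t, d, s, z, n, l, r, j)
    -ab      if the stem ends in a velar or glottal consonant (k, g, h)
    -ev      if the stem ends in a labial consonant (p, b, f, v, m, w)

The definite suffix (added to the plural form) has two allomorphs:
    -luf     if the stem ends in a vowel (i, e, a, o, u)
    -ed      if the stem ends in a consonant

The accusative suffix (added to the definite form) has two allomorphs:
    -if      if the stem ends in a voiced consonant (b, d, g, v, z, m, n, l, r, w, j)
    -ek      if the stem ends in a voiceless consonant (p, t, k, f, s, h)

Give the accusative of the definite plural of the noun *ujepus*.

ujepusuwulufek

*ujepus* — final consonant /s/ (coronal) → -uwu → *ujepusuwu*.
The final sound of the plural form *ujepusuwu* is /u/, which is a vowel, so the definite suffix is -luf, giving *ujepusuwuluf*.
The definite form *ujepusuwuluf*: final consonant = /f/, voiceless → -ek → *ujepusuwulufek*.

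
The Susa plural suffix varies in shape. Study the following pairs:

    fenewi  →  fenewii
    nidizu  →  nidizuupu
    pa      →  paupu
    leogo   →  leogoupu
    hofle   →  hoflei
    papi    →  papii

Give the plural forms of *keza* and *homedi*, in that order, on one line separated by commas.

kezaupu, homedii

Looking at the last vowel of each stem: -i when the last vowel of the stem is a front vowel (*fenewi*, *hofle*, *papi*); -upu when the last vowel of the stem is a back vowel (*nidizu*, *pa*, *leogo*).
The last vowel of *keza* is /a/, which is a back vowel, so the suffix is -upu, giving *kezaupu*.
Since the last vowel of *homedi* is /i/ (a front vowel), it takes -i, giving *homedii*.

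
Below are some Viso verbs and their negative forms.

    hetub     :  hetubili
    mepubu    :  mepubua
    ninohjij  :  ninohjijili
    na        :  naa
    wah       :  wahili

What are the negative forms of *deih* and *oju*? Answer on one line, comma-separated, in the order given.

The alternation tracks the final sound of the stem — -ili when the stem ends in a consonant (*hetub*, *ninohjij*, *wah*); -a when the stem ends in a vowel (*mepubu*, *na*).
Since the final sound of *deih* is /h/ (a consonant), it takes -ili, giving *deihili*.
*oju*: final sound = /u/, a vowel → -a → *ojua*.

deihili, ojua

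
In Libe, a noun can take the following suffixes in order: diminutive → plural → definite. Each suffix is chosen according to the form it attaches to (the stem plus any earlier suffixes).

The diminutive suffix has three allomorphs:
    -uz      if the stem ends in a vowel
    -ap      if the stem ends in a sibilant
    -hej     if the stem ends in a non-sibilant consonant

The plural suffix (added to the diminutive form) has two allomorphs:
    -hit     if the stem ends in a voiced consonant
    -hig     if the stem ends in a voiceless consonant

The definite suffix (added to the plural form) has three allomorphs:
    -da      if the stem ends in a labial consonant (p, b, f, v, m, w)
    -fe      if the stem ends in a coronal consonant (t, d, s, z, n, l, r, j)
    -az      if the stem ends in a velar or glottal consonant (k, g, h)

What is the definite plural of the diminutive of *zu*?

zuuzhitfe

The final sound of *zu* is /u/, which is a vowel, so the diminutive suffix is -uz, giving *zuuz*.
The final consonant of the diminutive form *zuuz* is /z/, which is voiced, so the plural suffix is -hit, giving *zuuzhit*.
Since the final consonant of the plural form *zuuzhit* is /t/ (coronal), it takes -fe, giving *zuuzhitfe*.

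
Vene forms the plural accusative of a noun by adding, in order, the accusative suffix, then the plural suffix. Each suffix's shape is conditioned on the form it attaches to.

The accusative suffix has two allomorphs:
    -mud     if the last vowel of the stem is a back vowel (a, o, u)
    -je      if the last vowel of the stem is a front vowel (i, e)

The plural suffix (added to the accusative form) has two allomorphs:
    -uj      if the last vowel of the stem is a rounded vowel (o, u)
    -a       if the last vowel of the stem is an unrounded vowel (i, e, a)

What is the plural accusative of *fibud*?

fibudmuduj

The last vowel of *fibud* is /u/, which is a back vowel, so the accusative suffix is -mud, giving *fibudmud*.
The accusative form *fibudmud* — last vowel /u/ (a rounded vowel) → -uj → *fibudmuduj*.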